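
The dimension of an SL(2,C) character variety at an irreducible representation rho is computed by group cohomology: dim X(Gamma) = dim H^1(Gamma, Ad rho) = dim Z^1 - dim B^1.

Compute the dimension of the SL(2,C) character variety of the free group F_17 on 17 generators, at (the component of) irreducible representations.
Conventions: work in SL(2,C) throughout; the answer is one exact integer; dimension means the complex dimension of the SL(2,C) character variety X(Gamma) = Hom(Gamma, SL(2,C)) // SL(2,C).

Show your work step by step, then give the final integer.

48

The free group F_17: 17 generators, no relators.
So Z^1 = (sl_2)^17 in full: dim Z^1 = 51.
Irreducibility makes the coboundary map sl_2 -> Z^1 injective (trivial centralizer), so dim B^1 = 3.
Therefore dim X = 51 - 3 = 48.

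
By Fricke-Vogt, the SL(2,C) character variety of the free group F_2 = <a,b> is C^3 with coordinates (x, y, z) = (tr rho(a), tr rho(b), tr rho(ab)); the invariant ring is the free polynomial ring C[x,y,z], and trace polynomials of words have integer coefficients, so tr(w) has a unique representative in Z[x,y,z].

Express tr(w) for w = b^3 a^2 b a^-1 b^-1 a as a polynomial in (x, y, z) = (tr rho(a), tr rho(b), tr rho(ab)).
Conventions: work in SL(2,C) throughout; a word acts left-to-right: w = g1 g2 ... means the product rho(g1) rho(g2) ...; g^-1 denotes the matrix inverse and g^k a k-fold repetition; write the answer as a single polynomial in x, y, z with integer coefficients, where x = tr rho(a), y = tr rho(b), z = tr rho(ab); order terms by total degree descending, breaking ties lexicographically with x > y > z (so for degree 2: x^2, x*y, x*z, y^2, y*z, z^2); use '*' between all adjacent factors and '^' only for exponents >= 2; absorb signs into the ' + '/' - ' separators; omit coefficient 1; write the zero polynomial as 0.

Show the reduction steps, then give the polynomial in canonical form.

trace(b^2 a) = trace(b)*trace(a b) - trace(a)   [square of b] = y*z - x
trace(b^2) = trace(b)*trace(b) - trace(1)   [square of b] = y^2 - 2
trace(a b^2 a) = trace(a)*trace(b^2 a) - trace(b^2)   [square of a] = x*y*z - x^2 - y^2 + 2
trace(b a^3 b) = trace(a)*trace(a b^2 a) - trace(a b^2)   [square of a] = x^2*y*z - x^3 - x*y^2 - y*z + 3*x
trace(a b a) = trace(a)*trace(b a) - trace(b)   [square of a] = x*z - y
trace(b a^3) = trace(a)*trace(a b a) - trace(a b)   [square of a] = x^2*z - x*y - z
apply: trace(a b^3 a^2) = trace(b)*trace(b a^3 b) - trace(b a^3)   [square of b] = x^2*y^2*z - x^3*y - x*y^3 - x^2*z - y^2*z + 4*x*y + z
use: trace(a b a b) = trace(b a)*trace(b a) - trace(1)   [split at a repeated b] = z^2 - 2
trace(a b a b^2) = trace(b)*trace(a b a b) - trace(a b a)   [square of b] = y*z^2 - x*z - y
trace(b^3 a b a) = trace(b)*trace(a b a b^2) - trace(a b a b)   [square of b] = y^2*z^2 - x*y*z - y^2 - z^2 + 2
use: trace(b a b^2) = trace(b)*trace(b a b) - trace(b a)   [square of b] = y^2*z - x*y - z
apply: trace(b^3 a b) = trace(b)*trace(b a b^2) - trace(b a b)   [square of b] = y^3*z - x*y^2 - 2*y*z + x
apply: trace(b a^2 b^3 a) = trace(a)*trace(b^3 a b a) - trace(b^3 a b)   [square of a] = x*y^2*z^2 - x^2*y*z - y^3*z - x*z^2 + 2*y*z + x
use: trace(b^3) = trace(b)*trace(b^2) - trace(b)   [square of b] = y^3 - 3*y
use: trace(b^4) = trace(b)*trace(b^3) - trace(b^2)   [square of b] = y^4 - 4*y^2 + 2
trace(b a^2 b^3) = trace(a)*trace(b^4 a) - trace(b^4)   [square of a] = x*y^3*z - x^2*y^2 - y^4 - 2*x*y*z + x^2 + 4*y^2 - 2
use: trace(a b^3 a^2 b a) = trace(a)*trace(b a^2 b^3 a) - trace(b a^2 b^3)   [square of a] = x^2*y^2*z^2 - x^3*y*z - 2*x*y^3*z + x^2*y^2 - x^2*z^2 + y^4 + 4*x*y*z - 4*y^2 + 2
apply: trace(a b a b a b) = trace(a b a b)*trace(a b) - trace(b a)   [split at a repeated a] = z^3 - 3*z
trace(a b a b a) = trace(a)*trace(b a b a) - trace(b a b)   [square of a] = x*z^2 - y*z - x
trace(b a b a b^2 a) = trace(b)*trace(a b a b a b) - trace(a b a b a)   [square of b] = y*z^3 - x*z^2 - 2*y*z + x
trace(a^2 b a b a b^2) = trace(a)*trace(b a b a b^2 a) - trace(b a b a b^2)   [square of a] = x*y*z^3 - x^2*z^2 - y^2*z^2 - x*y*z + x^2 + y^2 + z^2 - 2
trace(a^2 b a b a b) = trace(a)*trace(b a b a b a) - trace(b a b a b)   [square of a] = x*z^3 - y*z^2 - 2*x*z + y
trace(a b^3 a^2 b a b) = trace(b)*trace(a^2 b a b a b^2) - trace(a^2 b a b a b)   [square of b] = x*y^2*z^3 - x^2*y*z^2 - y^3*z^2 - x*y^2*z - x*z^3 + x^2*y + y^3 + 2*y*z^2 + 2*x*z - 3*y
use: trace(b^-1 a b^3 a^2 b a) = trace(a b^3 a^2 b a)*trace(b) - trace(a b^3 a^2 b a b)   [inverse elimination on b] = x^2*y^3*z^2 - x^3*y^2*z - 2*x*y^4*z - x*y^2*z^3 + x^2*y^3 + y^5 + y^3*z^2 + 5*x*y^2*z + x*z^3 - x^2*y - 5*y^3 - 2*y*z^2 - 2*x*z + 5*y
trace(b^3 a^2 b a^-1 b^-1 a) = trace(b^-1 a b^3 a^2 b)*trace(a) - trace(b^-1 a b^3 a^2 b a)   [inverse elimination on a] = -x^2*y^3*z^2 + 2*x^3*y^2*z + 2*x*y^4*z + x*y^2*z^3 - x^4*y - 2*x^2*y^3 - y^5 - y^3*z^2 - x^3*z - 6*x*y^2*z - x*z^3 + 5*x^2*y + 5*y^3 + 2*y*z^2 + 3*x*z - 5*y

-x^2*y^3*z^2 + 2*x^3*y^2*z + 2*x*y^4*z + x*y^2*z^3 - x^4*y - 2*x^2*y^3 - y^5 - y^3*z^2 - x^3*z - 6*x*y^2*z - x*z^3 + 5*x^2*y + 5*y^3 + 2*y*z^2 + 3*x*z - 5*y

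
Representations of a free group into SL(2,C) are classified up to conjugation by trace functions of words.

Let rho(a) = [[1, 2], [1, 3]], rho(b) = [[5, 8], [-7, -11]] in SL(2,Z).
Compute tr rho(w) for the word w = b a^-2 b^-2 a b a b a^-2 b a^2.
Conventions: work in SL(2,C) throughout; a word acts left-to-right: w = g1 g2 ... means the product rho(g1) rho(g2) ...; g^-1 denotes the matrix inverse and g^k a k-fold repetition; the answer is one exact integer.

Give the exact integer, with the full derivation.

rho(b) = [[5, 8], [-7, -11]]
... * rho(a^-1) = [[3, -2], [-1, 1]]  ->  [[7, -2], [-10, 3]]
... * rho(a^-1) = [[3, -2], [-1, 1]]  ->  [[23, -16], [-33, 23]]
... * rho(b^-1) = [[-11, -8], [7, 5]]  ->  [[-365, -264], [524, 379]]
... * rho(b^-1) = [[-11, -8], [7, 5]]  ->  [[2167, 1600], [-3111, -2297]]
... * rho(a) = [[1, 2], [1, 3]]  ->  [[3767, 9134], [-5408, -13113]]
... * rho(b) = [[5, 8], [-7, -11]]  ->  [[-45103, -70338], [64751, 100979]]
... * rho(a) = [[1, 2], [1, 3]]  ->  [[-115441, -301220], [165730, 432439]]
... * rho(b) = [[5, 8], [-7, -11]]  ->  [[1531335, 2389892], [-2198423, -3430989]]
... * rho(a^-1) = [[3, -2], [-1, 1]]  ->  [[2204113, -672778], [-3164280, 965857]]
... * rho(a^-1) = [[3, -2], [-1, 1]]  ->  [[7285117, -5081004], [-10458697, 7294417]]
... * rho(b) = [[5, 8], [-7, -11]]  ->  [[71992613, 114171980], [-103354404, -163908163]]
... * rho(a) = [[1, 2], [1, 3]]  ->  [[186164593, 486501166], [-267262567, -698433297]]
... * rho(a) = [[1, 2], [1, 3]]  ->  [[672665759, 1831832684], [-965695864, -2629825025]]
tr = 672665759 + -2629825025 = -1957159266

-1957159266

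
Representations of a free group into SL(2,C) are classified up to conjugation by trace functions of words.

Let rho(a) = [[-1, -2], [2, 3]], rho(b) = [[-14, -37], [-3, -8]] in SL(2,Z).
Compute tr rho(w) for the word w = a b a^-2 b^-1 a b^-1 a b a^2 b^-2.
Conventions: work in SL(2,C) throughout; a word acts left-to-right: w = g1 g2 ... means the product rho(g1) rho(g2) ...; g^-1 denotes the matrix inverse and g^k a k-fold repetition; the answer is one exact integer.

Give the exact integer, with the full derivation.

rho(a) = [[-1, -2], [2, 3]]
... * rho(b) = [[-14, -37], [-3, -8]]  ->  [[20, 53], [-37, -98]]
... * rho(a^-1) = [[3, 2], [-2, -1]]  ->  [[-46, -13], [85, 24]]
... * rho(a^-1) = [[3, 2], [-2, -1]]  ->  [[-112, -79], [207, 146]]
... * rho(b^-1) = [[-8, 37], [3, -14]]  ->  [[659, -3038], [-1218, 5615]]
... * rho(a) = [[-1, -2], [2, 3]]  ->  [[-6735, -10432], [12448, 19281]]
... * rho(b^-1) = [[-8, 37], [3, -14]]  ->  [[22584, -103147], [-41741, 190642]]
... * rho(a) = [[-1, -2], [2, 3]]  ->  [[-228878, -354609], [423025, 655408]]
... * rho(b) = [[-14, -37], [-3, -8]]  ->  [[4268119, 11305358], [-7888574, -20895189]]
... * rho(a) = [[-1, -2], [2, 3]]  ->  [[18342597, 25379836], [-33901804, -46908419]]
... * rho(a) = [[-1, -2], [2, 3]]  ->  [[32417075, 39454314], [-59915034, -72921649]]
... * rho(b^-1) = [[-8, 37], [3, -14]]  ->  [[-140973658, 647071379], [260555325, -1195953172]]
... * rho(b^-1) = [[-8, 37], [3, -14]]  ->  [[3069003401, -14275024652], [-5672302116, 26383891433]]
tr = 3069003401 + 26383891433 = 29452894834

29452894834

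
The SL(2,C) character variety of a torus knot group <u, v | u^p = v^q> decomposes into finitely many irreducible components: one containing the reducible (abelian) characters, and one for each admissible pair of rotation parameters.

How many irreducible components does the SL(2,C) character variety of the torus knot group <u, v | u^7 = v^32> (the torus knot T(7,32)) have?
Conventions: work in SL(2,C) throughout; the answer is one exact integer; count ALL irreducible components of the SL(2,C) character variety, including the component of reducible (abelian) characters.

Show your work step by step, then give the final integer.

94

Gamma = < u, v | u^7 = v^32 > (torus knot T(7,32)); the central element u^7 = v^32 acts as +I or -I in any irreducible SL(2,C) representation.
So on each irreducible component the traces are pinned: tr(u) = 2*cos(pi*alpha/7) with 1 <= alpha <= 6, tr(v) = 2*cos(pi*beta/32) with 1 <= beta <= 31.
u^7 = (-1)^alpha I and v^32 = (-1)^beta I must agree, so alpha and beta have equal parity.
count pairs: odd alpha (3 choices) x odd beta (16), plus even alpha (3) x even beta (15): 3*16 + 3*15 = 93.
That is 93 components of irreducible characters, and with the reducible (abelian) component the total is 94.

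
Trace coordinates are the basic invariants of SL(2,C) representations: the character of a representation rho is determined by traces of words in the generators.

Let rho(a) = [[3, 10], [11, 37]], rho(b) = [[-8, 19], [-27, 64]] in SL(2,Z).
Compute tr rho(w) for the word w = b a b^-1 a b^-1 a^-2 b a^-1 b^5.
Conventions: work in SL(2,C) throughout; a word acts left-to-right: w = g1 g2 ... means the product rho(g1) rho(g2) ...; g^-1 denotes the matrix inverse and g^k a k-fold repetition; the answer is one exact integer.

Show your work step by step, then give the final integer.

rho(b) = [[-8, 19], [-27, 64]]
... * rho(a) = [[3, 10], [11, 37]]  ->  [[185, 623], [623, 2098]]
... * rho(b^-1) = [[64, -19], [27, -8]]  ->  [[28661, -8499], [96518, -28621]]
... * rho(a) = [[3, 10], [11, 37]]  ->  [[-7506, -27853], [-25277, -93797]]
... * rho(b^-1) = [[64, -19], [27, -8]]  ->  [[-1232415, 365438], [-4150247, 1230639]]
... * rho(a^-1) = [[37, -10], [-11, 3]]  ->  [[-49619173, 13420464], [-167096168, 45194387]]
... * rho(a^-1) = [[37, -10], [-11, 3]]  ->  [[-1983534505, 536453122], [-6679696473, 1806544841]]
... * rho(b) = [[-8, 19], [-27, 64]]  ->  [[1384041746, -3354155787], [4660861077, -11295363163]]
... * rho(a^-1) = [[37, -10], [-11, 3]]  ->  [[88105258259, -23902884821], [296700854642, -80494700259]]
... * rho(b) = [[-8, 19], [-27, 64]]  ->  [[-59464175905, 144215278377], [-200249930143, 485655421622]]
... * rho(b) = [[-8, 19], [-27, 64]]  ->  [[-3418099108939, 8099958473933], [-11510696942650, 27277198311091]]
... * rho(b) = [[-8, 19], [-27, 64]]  ->  [[-191354085924679, 453453459261871], [-644398778858257, 1527037449999474]]
... * rho(b) = [[-8, 19], [-27, 64]]  ->  [[-10712410712673085, 25385293760190843], [-36074820919119742, 85486820001659453]]
... * rho(b) = [[-8, 19], [-27, 64]]  ->  [[-599703645823768081, 1421122997111425337], [-2019545572691847295, 4785734882642929894]]
tr = -599703645823768081 + 4785734882642929894 = 4186031236819161813

4186031236819161813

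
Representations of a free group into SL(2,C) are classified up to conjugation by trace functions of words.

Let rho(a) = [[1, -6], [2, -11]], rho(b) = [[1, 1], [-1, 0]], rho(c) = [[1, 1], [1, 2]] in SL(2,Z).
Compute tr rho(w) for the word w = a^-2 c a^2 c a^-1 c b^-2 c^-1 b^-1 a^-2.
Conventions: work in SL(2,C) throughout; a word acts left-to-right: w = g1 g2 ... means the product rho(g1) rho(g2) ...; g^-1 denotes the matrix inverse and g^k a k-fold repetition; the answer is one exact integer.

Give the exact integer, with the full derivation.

-400419

rho(a^-1) = [[-11, 6], [-2, 1]]
... * rho(a^-1) = [[-11, 6], [-2, 1]]  ->  [[109, -60], [20, -11]]
... * rho(c) = [[1, 1], [1, 2]]  ->  [[49, -11], [9, -2]]
... * rho(a) = [[1, -6], [2, -11]]  ->  [[27, -173], [5, -32]]
... * rho(a) = [[1, -6], [2, -11]]  ->  [[-319, 1741], [-59, 322]]
... * rho(c) = [[1, 1], [1, 2]]  ->  [[1422, 3163], [263, 585]]
... * rho(a^-1) = [[-11, 6], [-2, 1]]  ->  [[-21968, 11695], [-4063, 2163]]
... * rho(c) = [[1, 1], [1, 2]]  ->  [[-10273, 1422], [-1900, 263]]
... * rho(b^-1) = [[0, -1], [1, 1]]  ->  [[1422, 11695], [263, 2163]]
... * rho(b^-1) = [[0, -1], [1, 1]]  ->  [[11695, 10273], [2163, 1900]]
... * rho(c^-1) = [[2, -1], [-1, 1]]  ->  [[13117, -1422], [2426, -263]]
... * rho(b^-1) = [[0, -1], [1, 1]]  ->  [[-1422, -14539], [-263, -2689]]
... * rho(a^-1) = [[-11, 6], [-2, 1]]  ->  [[44720, -23071], [8271, -4267]]
... * rho(a^-1) = [[-11, 6], [-2, 1]]  ->  [[-445778, 245249], [-82447, 45359]]
tr = -445778 + 45359 = -400419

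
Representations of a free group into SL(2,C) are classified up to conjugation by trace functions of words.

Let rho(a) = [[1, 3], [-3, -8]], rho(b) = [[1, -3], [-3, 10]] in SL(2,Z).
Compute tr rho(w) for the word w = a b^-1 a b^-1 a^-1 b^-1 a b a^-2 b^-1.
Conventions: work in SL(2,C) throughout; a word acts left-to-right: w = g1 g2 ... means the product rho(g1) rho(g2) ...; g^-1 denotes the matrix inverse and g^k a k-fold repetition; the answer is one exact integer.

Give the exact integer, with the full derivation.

752978

rho(a) = [[1, 3], [-3, -8]]
... * rho(b^-1) = [[10, 3], [3, 1]]  ->  [[19, 6], [-54, -17]]
... * rho(a) = [[1, 3], [-3, -8]]  ->  [[1, 9], [-3, -26]]
... * rho(b^-1) = [[10, 3], [3, 1]]  ->  [[37, 12], [-108, -35]]
... * rho(a^-1) = [[-8, -3], [3, 1]]  ->  [[-260, -99], [759, 289]]
... * rho(b^-1) = [[10, 3], [3, 1]]  ->  [[-2897, -879], [8457, 2566]]
... * rho(a) = [[1, 3], [-3, -8]]  ->  [[-260, -1659], [759, 4843]]
... * rho(b) = [[1, -3], [-3, 10]]  ->  [[4717, -15810], [-13770, 46153]]
... * rho(a^-1) = [[-8, -3], [3, 1]]  ->  [[-85166, -29961], [248619, 87463]]
... * rho(a^-1) = [[-8, -3], [3, 1]]  ->  [[591445, 225537], [-1726563, -658394]]
... * rho(b^-1) = [[10, 3], [3, 1]]  ->  [[6591061, 1999872], [-19240812, -5838083]]
tr = 6591061 + -5838083 = 752978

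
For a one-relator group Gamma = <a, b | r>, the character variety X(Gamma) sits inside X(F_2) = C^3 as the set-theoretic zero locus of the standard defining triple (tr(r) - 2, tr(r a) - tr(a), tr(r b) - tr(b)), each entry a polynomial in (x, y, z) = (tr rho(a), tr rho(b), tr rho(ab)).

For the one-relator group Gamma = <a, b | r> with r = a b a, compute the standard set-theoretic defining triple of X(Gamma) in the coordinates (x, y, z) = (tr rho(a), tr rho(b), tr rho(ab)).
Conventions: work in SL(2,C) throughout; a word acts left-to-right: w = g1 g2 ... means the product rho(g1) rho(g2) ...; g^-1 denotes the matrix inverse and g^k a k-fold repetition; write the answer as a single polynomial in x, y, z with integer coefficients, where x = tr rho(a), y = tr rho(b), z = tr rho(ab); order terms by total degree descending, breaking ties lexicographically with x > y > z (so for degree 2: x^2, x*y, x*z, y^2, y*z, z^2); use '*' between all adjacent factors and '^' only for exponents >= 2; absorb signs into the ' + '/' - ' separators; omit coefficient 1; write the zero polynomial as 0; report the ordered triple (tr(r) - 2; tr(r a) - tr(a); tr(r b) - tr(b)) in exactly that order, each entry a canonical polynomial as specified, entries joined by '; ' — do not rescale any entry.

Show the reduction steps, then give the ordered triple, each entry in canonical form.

x*z - y - 2; x^2*z - x*y - x - z; z^2 - y - 2

trace(a b a) = trace(a) * trace(b a) - trace(b) = x*z - y
trace(a b a^2) = trace(a) * trace(a b a) - trace(a b) = x^2*z - x*y - z
trace(a b a b) = trace(a b) * trace(a b) - trace(1) = z^2 - 2
assemble the triple (trace(r) - 2; trace(r a) - x; trace(r b) - y)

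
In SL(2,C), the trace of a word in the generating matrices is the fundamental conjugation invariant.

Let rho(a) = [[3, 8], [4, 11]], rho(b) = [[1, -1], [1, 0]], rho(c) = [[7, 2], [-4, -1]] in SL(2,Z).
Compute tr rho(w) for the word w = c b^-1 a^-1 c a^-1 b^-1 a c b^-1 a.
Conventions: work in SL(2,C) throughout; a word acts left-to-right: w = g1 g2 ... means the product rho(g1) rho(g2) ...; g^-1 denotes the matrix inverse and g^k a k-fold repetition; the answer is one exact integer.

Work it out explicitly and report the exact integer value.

-141042

rho(c) = [[7, 2], [-4, -1]]
... * rho(b^-1) = [[0, 1], [-1, 1]]  ->  [[-2, 9], [1, -5]]
... * rho(a^-1) = [[11, -8], [-4, 3]]  ->  [[-58, 43], [31, -23]]
... * rho(c) = [[7, 2], [-4, -1]]  ->  [[-578, -159], [309, 85]]
... * rho(a^-1) = [[11, -8], [-4, 3]]  ->  [[-5722, 4147], [3059, -2217]]
... * rho(b^-1) = [[0, 1], [-1, 1]]  ->  [[-4147, -1575], [2217, 842]]
... * rho(a) = [[3, 8], [4, 11]]  ->  [[-18741, -50501], [10019, 26998]]
... * rho(c) = [[7, 2], [-4, -1]]  ->  [[70817, 13019], [-37859, -6960]]
... * rho(b^-1) = [[0, 1], [-1, 1]]  ->  [[-13019, 83836], [6960, -44819]]
... * rho(a) = [[3, 8], [4, 11]]  ->  [[296287, 818044], [-158396, -437329]]
tr = 296287 + -437329 = -141042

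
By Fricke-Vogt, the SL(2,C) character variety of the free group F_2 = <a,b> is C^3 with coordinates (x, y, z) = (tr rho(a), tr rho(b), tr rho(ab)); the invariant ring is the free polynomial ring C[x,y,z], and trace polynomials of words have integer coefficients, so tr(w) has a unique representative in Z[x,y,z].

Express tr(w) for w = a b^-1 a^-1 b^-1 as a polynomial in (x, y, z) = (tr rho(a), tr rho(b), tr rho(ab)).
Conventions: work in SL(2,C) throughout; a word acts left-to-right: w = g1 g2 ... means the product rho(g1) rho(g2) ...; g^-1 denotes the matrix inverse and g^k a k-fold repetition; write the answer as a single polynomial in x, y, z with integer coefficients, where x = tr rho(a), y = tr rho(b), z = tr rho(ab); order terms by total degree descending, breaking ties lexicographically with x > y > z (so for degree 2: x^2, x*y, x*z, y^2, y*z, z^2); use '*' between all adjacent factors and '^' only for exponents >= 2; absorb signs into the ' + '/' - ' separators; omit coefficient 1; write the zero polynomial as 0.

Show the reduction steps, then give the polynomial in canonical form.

x*y*z - x^2 - z^2 + 2

use: trace(b^-1) = trace(b) = y
apply: trace(b a b) = trace(b)*trace(a b) - trace(a)   [square of b] = y*z - x
trace(b a b a) = trace(b a)*trace(b a) - trace(1)   [split at a repeated b] = z^2 - 2
use: trace(a b a^-1 b) = trace(b a b)*trace(a) - trace(b a b a)   [inverse elimination on a] = x*y*z - x^2 - z^2 + 2
trace(a^-1 b^-1 a b) = trace(a b a^-1)*trace(b) - trace(a b a^-1 b)   [inverse elimination on b] = -x*y*z + x^2 + y^2 + z^2 - 2
use: trace(a b^-1 a^-1 b^-1) = trace(a^-1 b^-1 a)*trace(b) - trace(a^-1 b^-1 a b)   [inverse elimination on b] = x*y*z - x^2 - z^2 + 2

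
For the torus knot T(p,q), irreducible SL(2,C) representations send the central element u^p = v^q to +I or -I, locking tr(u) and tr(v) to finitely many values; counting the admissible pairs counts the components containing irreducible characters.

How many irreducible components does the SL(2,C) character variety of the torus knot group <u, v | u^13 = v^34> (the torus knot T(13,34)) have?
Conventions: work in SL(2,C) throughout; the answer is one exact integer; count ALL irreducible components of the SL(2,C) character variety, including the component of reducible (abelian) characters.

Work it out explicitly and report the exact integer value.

In the torus knot group T(13,34), u^13 = v^34 is central, so an irreducible representation sends it to +I or -I (Schur).
This locks tr(u) to 2*cos(pi*alpha/13), alpha in 1..12, and tr(v) to 2*cos(pi*beta/34), beta in 1..33, on each component of irreducible characters.
Consistency of u^13 = (-1)^alpha I with v^34 = (-1)^beta I forces alpha = beta (mod 2).
Enumerate parity-matched pairs: 6*17 odd-odd plus 6*16 even-even gives 198.
components with irreducible characters: 198; plus the single component of reducible (abelian) characters: total 199.

199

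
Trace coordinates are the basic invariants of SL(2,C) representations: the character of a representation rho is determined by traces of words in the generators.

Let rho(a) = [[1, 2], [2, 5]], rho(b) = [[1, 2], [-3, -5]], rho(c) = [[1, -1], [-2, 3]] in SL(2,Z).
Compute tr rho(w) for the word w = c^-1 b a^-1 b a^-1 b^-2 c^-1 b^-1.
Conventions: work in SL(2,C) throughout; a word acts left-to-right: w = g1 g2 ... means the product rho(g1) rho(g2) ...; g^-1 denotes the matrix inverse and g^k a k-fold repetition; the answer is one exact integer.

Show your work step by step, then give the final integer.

3194

rho(c^-1) = [[3, 1], [2, 1]]
... * rho(b) = [[1, 2], [-3, -5]]  ->  [[0, 1], [-1, -1]]
... * rho(a^-1) = [[5, -2], [-2, 1]]  ->  [[-2, 1], [-3, 1]]
... * rho(b) = [[1, 2], [-3, -5]]  ->  [[-5, -9], [-6, -11]]
... * rho(a^-1) = [[5, -2], [-2, 1]]  ->  [[-7, 1], [-8, 1]]
... * rho(b^-1) = [[-5, -2], [3, 1]]  ->  [[38, 15], [43, 17]]
... * rho(b^-1) = [[-5, -2], [3, 1]]  ->  [[-145, -61], [-164, -69]]
... * rho(c^-1) = [[3, 1], [2, 1]]  ->  [[-557, -206], [-630, -233]]
... * rho(b^-1) = [[-5, -2], [3, 1]]  ->  [[2167, 908], [2451, 1027]]
tr = 2167 + 1027 = 3194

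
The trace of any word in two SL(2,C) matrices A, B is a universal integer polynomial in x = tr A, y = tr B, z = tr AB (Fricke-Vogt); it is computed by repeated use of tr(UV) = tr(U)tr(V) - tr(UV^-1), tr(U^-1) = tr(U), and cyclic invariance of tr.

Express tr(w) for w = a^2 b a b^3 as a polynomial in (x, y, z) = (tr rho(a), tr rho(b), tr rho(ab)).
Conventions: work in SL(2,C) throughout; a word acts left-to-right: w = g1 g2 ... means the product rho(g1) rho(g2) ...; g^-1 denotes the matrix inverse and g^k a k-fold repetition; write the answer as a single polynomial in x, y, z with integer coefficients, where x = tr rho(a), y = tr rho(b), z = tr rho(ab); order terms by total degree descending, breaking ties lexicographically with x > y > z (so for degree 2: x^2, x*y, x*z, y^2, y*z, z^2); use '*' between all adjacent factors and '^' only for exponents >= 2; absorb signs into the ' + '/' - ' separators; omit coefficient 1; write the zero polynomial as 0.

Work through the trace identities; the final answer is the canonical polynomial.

trace(a b a b) = trace(a b)*trace(a b) - trace(1) = z^2 - 2
apply: trace(a b a) = trace(a)*trace(b a) - trace(b) = x*z - y
use: trace(b a b^2 a) = trace(b)*trace(a b a b) - trace(a b a) = y*z^2 - x*z - y
trace(b a b) = trace(b)*trace(a b) - trace(a) = y*z - x
use: trace(b a b^2) = trace(b)*trace(b a b) - trace(b a) = y^2*z - x*y - z
trace(b a^2 b a b) = trace(a)*trace(b a b^2 a) - trace(b a b^2) = x*y*z^2 - x^2*z - y^2*z + z
trace(b a^2 b a) = trace(a)*trace(b a b a) - trace(b a b) = x*z^2 - y*z - x
trace(a^2 b a b^3) = trace(b)*trace(b a^2 b a b) - trace(b a^2 b a) = x*y^2*z^2 - x^2*y*z - y^3*z - x*z^2 + 2*y*z + x

x*y^2*z^2 - x^2*y*z - y^3*z - x*z^2 + 2*y*z + x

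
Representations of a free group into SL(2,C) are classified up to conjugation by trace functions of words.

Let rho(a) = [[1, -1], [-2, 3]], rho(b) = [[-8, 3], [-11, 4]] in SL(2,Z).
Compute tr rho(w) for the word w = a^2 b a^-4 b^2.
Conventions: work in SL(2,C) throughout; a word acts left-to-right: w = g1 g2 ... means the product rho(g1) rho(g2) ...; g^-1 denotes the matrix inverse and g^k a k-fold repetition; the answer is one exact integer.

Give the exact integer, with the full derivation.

225304

rho(a) = [[1, -1], [-2, 3]]
... * rho(a) = [[1, -1], [-2, 3]]  ->  [[3, -4], [-8, 11]]
... * rho(b) = [[-8, 3], [-11, 4]]  ->  [[20, -7], [-57, 20]]
... * rho(a^-1) = [[3, 1], [2, 1]]  ->  [[46, 13], [-131, -37]]
... * rho(a^-1) = [[3, 1], [2, 1]]  ->  [[164, 59], [-467, -168]]
... * rho(a^-1) = [[3, 1], [2, 1]]  ->  [[610, 223], [-1737, -635]]
... * rho(a^-1) = [[3, 1], [2, 1]]  ->  [[2276, 833], [-6481, -2372]]
... * rho(b) = [[-8, 3], [-11, 4]]  ->  [[-27371, 10160], [77940, -28931]]
... * rho(b) = [[-8, 3], [-11, 4]]  ->  [[107208, -41473], [-305279, 118096]]
tr = 107208 + 118096 = 225304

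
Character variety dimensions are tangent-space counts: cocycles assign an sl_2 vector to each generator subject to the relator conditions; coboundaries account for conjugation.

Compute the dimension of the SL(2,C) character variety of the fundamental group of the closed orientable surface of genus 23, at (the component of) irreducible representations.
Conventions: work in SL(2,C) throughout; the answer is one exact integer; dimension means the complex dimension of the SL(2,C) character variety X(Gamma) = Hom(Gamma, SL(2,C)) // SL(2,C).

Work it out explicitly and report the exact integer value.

132

Gamma = pi_1(Sigma_23) = < a_1, b_1, ..., a_23, b_23 | prod [a_i, b_i] > has 2g = 46 generators and 1 relator.
A cocycle assigns one sl_2 vector per generator subject to the relator condition d_2(z) = 0: dim of the unconstrained space is 3*2g = 138.
d_2 is surjective at irreducible rho (its cokernel H^2 is dual to H^0 = 0), so dim Z^1 = 138 - 3 = 135.
Coboundaries contribute dim B^1 = 3 (injective at irreducible rho).
Hence dim X = 135 - 3 = 132.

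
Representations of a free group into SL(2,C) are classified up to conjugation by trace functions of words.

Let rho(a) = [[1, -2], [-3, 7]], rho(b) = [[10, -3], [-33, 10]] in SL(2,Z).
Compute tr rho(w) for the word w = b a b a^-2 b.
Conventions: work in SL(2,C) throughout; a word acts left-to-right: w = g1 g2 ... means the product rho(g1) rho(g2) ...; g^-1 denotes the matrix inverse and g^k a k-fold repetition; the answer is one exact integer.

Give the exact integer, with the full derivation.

rho(b) = [[10, -3], [-33, 10]]
... * rho(a) = [[1, -2], [-3, 7]]  ->  [[19, -41], [-63, 136]]
... * rho(b) = [[10, -3], [-33, 10]]  ->  [[1543, -467], [-5118, 1549]]
... * rho(a^-1) = [[7, 2], [3, 1]]  ->  [[9400, 2619], [-31179, -8687]]
... * rho(a^-1) = [[7, 2], [3, 1]]  ->  [[73657, 21419], [-244314, -71045]]
... * rho(b) = [[10, -3], [-33, 10]]  ->  [[29743, -6781], [-98655, 22492]]
tr = 29743 + 22492 = 52235

52235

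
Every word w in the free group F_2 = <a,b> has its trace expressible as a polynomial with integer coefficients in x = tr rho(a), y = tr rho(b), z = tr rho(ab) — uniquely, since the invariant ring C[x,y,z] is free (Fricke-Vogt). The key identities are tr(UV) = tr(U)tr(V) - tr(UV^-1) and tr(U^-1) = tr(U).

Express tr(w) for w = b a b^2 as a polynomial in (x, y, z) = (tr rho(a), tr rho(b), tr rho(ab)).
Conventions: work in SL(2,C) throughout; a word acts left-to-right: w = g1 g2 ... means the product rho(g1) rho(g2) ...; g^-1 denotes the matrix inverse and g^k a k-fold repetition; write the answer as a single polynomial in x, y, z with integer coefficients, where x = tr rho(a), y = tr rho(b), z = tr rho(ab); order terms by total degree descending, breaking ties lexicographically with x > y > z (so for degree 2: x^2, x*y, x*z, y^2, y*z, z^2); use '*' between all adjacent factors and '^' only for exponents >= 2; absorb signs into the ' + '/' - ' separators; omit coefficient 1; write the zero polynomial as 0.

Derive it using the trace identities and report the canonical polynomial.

y^2*z - x*y - z

trace(a b^2) = trace(b)*trace(a b) - trace(a) = y*z - x
trace(b a b^2) = trace(b)*trace(a b^2) - trace(a b) = y^2*z - x*y - z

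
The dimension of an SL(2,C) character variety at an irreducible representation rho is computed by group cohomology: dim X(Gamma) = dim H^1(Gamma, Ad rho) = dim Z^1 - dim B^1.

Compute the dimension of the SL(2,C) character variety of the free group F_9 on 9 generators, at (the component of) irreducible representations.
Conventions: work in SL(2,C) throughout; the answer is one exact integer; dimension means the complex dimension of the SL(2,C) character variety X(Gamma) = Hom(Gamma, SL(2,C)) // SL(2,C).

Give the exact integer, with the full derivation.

Here Gamma is free of rank 9 — no relator constrains a cocycle.
A cocycle picks one sl_2 vector per generator freely, giving dim Z^1 = 3*9 = 27.
Irreducibility makes the coboundary map sl_2 -> Z^1 injective (trivial centralizer), so dim B^1 = 3.
dim H^1 = 27 - 3 = 24, which is dim X.

24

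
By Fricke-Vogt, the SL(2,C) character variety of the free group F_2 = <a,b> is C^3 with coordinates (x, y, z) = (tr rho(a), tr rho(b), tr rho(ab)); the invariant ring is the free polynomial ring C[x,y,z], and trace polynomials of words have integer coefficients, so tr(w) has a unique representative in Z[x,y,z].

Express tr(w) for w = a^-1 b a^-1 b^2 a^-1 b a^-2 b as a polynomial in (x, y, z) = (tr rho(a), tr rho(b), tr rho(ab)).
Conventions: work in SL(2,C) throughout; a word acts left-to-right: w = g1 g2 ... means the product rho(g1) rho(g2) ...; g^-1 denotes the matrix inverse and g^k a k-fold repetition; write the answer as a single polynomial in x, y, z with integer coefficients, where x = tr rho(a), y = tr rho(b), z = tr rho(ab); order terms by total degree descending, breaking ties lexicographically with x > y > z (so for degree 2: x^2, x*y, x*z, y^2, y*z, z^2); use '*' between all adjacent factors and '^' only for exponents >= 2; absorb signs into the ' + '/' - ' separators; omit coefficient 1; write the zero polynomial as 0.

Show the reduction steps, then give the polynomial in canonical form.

so tr(b^2) = tr(b) * tr(b) - tr(1) = y^2 - 2
so tr(b^3) = tr(b) * tr(b^2) - tr(b) = y^3 - 3*y
reduce: tr(b^4) = tr(b) * tr(b^3) - tr(b^2) = y^4 - 4*y^2 + 2
so tr(b^5) = tr(b) * tr(b^4) - tr(b^3) = y^5 - 5*y^3 + 5*y
reduce: tr(b a b) = tr(b) * tr(a b) - tr(a) = y*z - x
tr(b^2 a b) = tr(b) * tr(b a b) - tr(b a) = y^2*z - x*y - z
tr(b^2 a b^2) = tr(b) * tr(b^2 a b) - tr(b^2 a) = y^3*z - x*y^2 - 2*y*z + x
tr(b^5 a) = tr(b) * tr(b^2 a b^2) - tr(b^2 a b) = y^4*z - x*y^3 - 3*y^2*z + 2*x*y + z
reduce: tr(a^-1 b^5) = tr(b^5) * tr(a) - tr(b^5 a) = x*y^5 - y^4*z - 4*x*y^3 + 3*y^2*z + 3*x*y - z
tr(b^4 a^-2 b) = tr(a^-1 b^5) * tr(a) - tr(a^-1 b^5 a) = x^2*y^5 - x*y^4*z - 4*x^2*y^3 - y^5 + 3*x*y^2*z + 3*x^2*y + 5*y^3 - x*z - 5*y
reduce: tr(a b a b) = tr(a b) * tr(a b) - tr(1)   [split at repeated a] = z^2 - 2
so tr(a b a) = tr(a) * tr(b a) - tr(b) = x*z - y
tr(a b a b^2) = tr(b) * tr(a b a b) - tr(a b a) = y*z^2 - x*z - y
tr(b a b a b^2) = tr(b) * tr(a b a b^2) - tr(a b a b) = y^2*z^2 - x*y*z - y^2 - z^2 + 2
so tr(b a b^4 a) = tr(b) * tr(b a b a b^2) - tr(b a b a b) = y^3*z^2 - x*y^2*z - y^3 - 2*y*z^2 + x*z + 3*y
so tr(a^-1 b a b^4) = tr(b a b^4) * tr(a) - tr(b a b^4 a) = x*y^4*z - x^2*y^3 - y^3*z^2 - 2*x*y^2*z + 2*x^2*y + y^3 + 2*y*z^2 - 3*y
so tr(b^4 a^-2 b a) = tr(a^-1 b a b^4) * tr(a) - tr(a^-1 b a b^4 a) = x^2*y^4*z - x^3*y^3 - x*y^3*z^2 - 2*x^2*y^2*z - y^4*z + 2*x^3*y + 2*x*y^3 + 2*x*y*z^2 + 3*y^2*z - 5*x*y - z
so tr(b^3 a^-2 b a^-1 b) = tr(b^4 a^-2 b) * tr(a) - tr(b^4 a^-2 b a) = x^3*y^5 - 2*x^2*y^4*z - 3*x^3*y^3 - x*y^5 + x*y^3*z^2 + 5*x^2*y^2*z + y^4*z + x^3*y + 3*x*y^3 - 2*x*y*z^2 - x^2*z - 3*y^2*z + z
reduce: tr(a^2) = tr(a) * tr(a) - tr(1) = x^2 - 2
so tr(a^2 b^2) = tr(b) * tr(a^2 b) - tr(a^2) = x*y*z - x^2 - y^2 + 2
tr(a b^3 a) = tr(b) * tr(a^2 b^2) - tr(a^2 b) = x*y^2*z - x^2*y - y^3 - x*z + 3*y
tr(b^2 a b^3 a) = tr(b) * tr(a b^3 a b) - tr(a b^3 a) = y^3*z^2 - 2*x*y^2*z + x^2*y - y*z^2 + x*z - y
tr(b a b^3 a^-1 b) = tr(b^2 a b^3) * tr(a) - tr(b^2 a b^3 a) = x*y^4*z - x^2*y^3 - y^3*z^2 - x*y^2*z + x^2*y + y*z^2 + y
reduce: tr(a b a b a b) = tr(a b a b) * tr(a b) - tr(b a)   [split at repeated a] = z^3 - 3*z
tr(a b a b a) = tr(a) * tr(b a b a) - tr(b a b) = x*z^2 - y*z - x
tr(b a b a b a b) = tr(b) * tr(a b a b a b) - tr(a b a b a) = y*z^3 - x*z^2 - 2*y*z + x
reduce: tr(b a b a b^3 a) = tr(b) * tr(b a b a b a b) - tr(b a b a b a) = y^2*z^3 - x*y*z^2 - 2*y^2*z - z^3 + x*y + 3*z
tr(b a b^3 a^-1 b a) = tr(b a b a b^3) * tr(a) - tr(b a b a b^3 a) = x*y^3*z^2 - x^2*y^2*z - y^2*z^3 - x*y^3 - x*y*z^2 + x^2*z + 2*y^2*z + z^3 + 2*x*y - 3*z
so tr(a^-1 b a^-1 b a b^3) = tr(b a b^3 a^-1 b) * tr(a) - tr(b a b^3 a^-1 b a) = x^2*y^4*z - x^3*y^3 - 2*x*y^3*z^2 + y^2*z^3 + x^3*y + x*y^3 + 2*x*y*z^2 - x^2*z - 2*y^2*z - z^3 - x*y + 3*z
so tr(b^3 a^-2 b a^-1 b a) = tr(a^-1 b a^-1 b a b^3) * tr(a) - tr(a^-1 b a^-1 b a b^3 a) = x^3*y^4*z - x^4*y^3 - 2*x^2*y^3*z^2 - x*y^4*z + x*y^2*z^3 + x^4*y + 2*x^2*y^3 + 2*x^2*y*z^2 + y^3*z^2 - x^3*z - x*z^3 - 3*x^2*y - y^3 - 2*y*z^2 + 3*x*z + 3*y
so tr(b a^-2 b a^-1 b a^-1 b^2) = tr(b^3 a^-2 b a^-1 b) * tr(a) - tr(b^3 a^-2 b a^-1 b a) = x^4*y^5 - 3*x^3*y^4*z - 2*x^4*y^3 - x^2*y^5 + 3*x^2*y^3*z^2 + 5*x^3*y^2*z + 2*x*y^4*z - x*y^2*z^3 + x^2*y^3 - 4*x^2*y*z^2 - y^3*z^2 - 3*x*y^2*z + x*z^3 + 3*x^2*y + y^3 + 2*y*z^2 - 2*x*z - 3*y
tr(a b a b^2 a) = tr(a) * tr(b a b^2 a) - tr(b a b^2) = x*y*z^2 - x^2*z - y^2*z + z
reduce: tr(b^2 a b^2 a b a) = tr(b) * tr(a b a b^2 a b) - tr(a b a b^2 a) = y^2*z^3 - 2*x*y*z^2 + x^2*z - y^2*z + x*y - z
tr(b a^-1 b^2 a b^2 a) = tr(b^2 a b^2 a b) * tr(a) - tr(b^2 a b^2 a b a) = x*y^3*z^2 - 2*x^2*y^2*z - y^2*z^3 + x^3*y + x*y*z^2 + y^2*z - 2*x*y + z
tr(b a^-1 b a^-1 b^2 a b) = tr(b a^-1 b^2 a b^2) * tr(a) - tr(b a^-1 b^2 a b^2 a) = x^2*y^4*z - x^3*y^3 - 2*x*y^3*z^2 + x^2*y^2*z + y^2*z^3 - y^2*z + 3*x*y - z
tr(b a^-1 b^2 a b a b) = tr(b^2 a b a b^2) * tr(a) - tr(b^2 a b a b^2 a) = x*y^3*z^2 - x^2*y^2*z - y^2*z^3 - x*y^3 + y^2*z + 2*x*y + z
tr(a b a b a b a b) = tr(a b) * tr(a b a b a b) - tr(a^-1 b^-1 a^-1 b^-1)   [split at repeated a] = z^4 - 4*z^2 + 2
tr(a b a b a b a) = tr(a) * tr(b a b a b a) - tr(b a b a b) = x*z^3 - y*z^2 - 2*x*z + y
tr(b^2 a b a b a b a) = tr(b) * tr(a b a b a b a b) - tr(a b a b a b a) = y*z^4 - x*z^3 - 3*y*z^2 + 2*x*z + y
tr(b a^-1 b^2 a b a b a) = tr(b^2 a b a b a b) * tr(a) - tr(b^2 a b a b a b a) = x*y^2*z^3 - x^2*y*z^2 - y*z^4 - 2*x*y^2*z + x^2*y + 3*y*z^2 + x*z - y
so tr(b a^-1 b a^-1 b^2 a b a) = tr(b a^-1 b^2 a b a b) * tr(a) - tr(b a^-1 b^2 a b a b a) = x^2*y^3*z^2 - x^3*y^2*z - 2*x*y^2*z^3 - x^2*y^3 + x^2*y*z^2 + y*z^4 + 3*x*y^2*z + x^2*y - 3*y*z^2 + y
tr(a^-1 b a^-1 b a^-1 b^2 a b) = tr(b a^-1 b a^-1 b^2 a b) * tr(a) - tr(b a^-1 b a^-1 b^2 a b a) = x^3*y^4*z - x^4*y^3 - 3*x^2*y^3*z^2 + 2*x^3*y^2*z + 3*x*y^2*z^3 + x^2*y^3 - x^2*y*z^2 - y*z^4 - 4*x*y^2*z + 2*x^2*y + 3*y*z^2 - x*z - y
tr(b a^-2 b a^-1 b a^-1 b^2 a) = tr(a^-1 b a^-1 b a^-1 b^2 a b) * tr(a) - tr(a^-1 b a^-1 b a^-1 b^2 a b a) = x^4*y^4*z - x^5*y^3 - 3*x^3*y^3*z^2 + 2*x^4*y^2*z - x^2*y^4*z + 3*x^2*y^2*z^3 + 2*x^3*y^3 - x^3*y*z^2 + 2*x*y^3*z^2 - x*y*z^4 - 5*x^2*y^2*z - y^2*z^3 + 2*x^3*y + 3*x*y*z^2 - x^2*z + y^2*z - 4*x*y + z
tr(a^-1 b a^-1 b^2 a^-1 b a^-2 b) = tr(b a^-2 b a^-1 b a^-1 b^2) * tr(a) - tr(b a^-2 b a^-1 b a^-1 b^2 a) = x^5*y^5 - 4*x^4*y^4*z - x^5*y^3 - x^3*y^5 + 6*x^3*y^3*z^2 + 3*x^4*y^2*z + 3*x^2*y^4*z - 4*x^2*y^2*z^3 - x^3*y^3 - 3*x^3*y*z^2 - 3*x*y^3*z^2 + x*y*z^4 + 2*x^2*y^2*z + x^2*z^3 + y^2*z^3 + x^3*y + x*y^3 - x*y*z^2 - x^2*z - y^2*z + x*y - z

x^5*y^5 - 4*x^4*y^4*z - x^5*y^3 - x^3*y^5 + 6*x^3*y^3*z^2 + 3*x^4*y^2*z + 3*x^2*y^4*z - 4*x^2*y^2*z^3 - x^3*y^3 - 3*x^3*y*z^2 - 3*x*y^3*z^2 + x*y*z^4 + 2*x^2*y^2*z + x^2*z^3 + y^2*z^3 + x^3*y + x*y^3 - x*y*z^2 - x^2*z - y^2*z + x*y - z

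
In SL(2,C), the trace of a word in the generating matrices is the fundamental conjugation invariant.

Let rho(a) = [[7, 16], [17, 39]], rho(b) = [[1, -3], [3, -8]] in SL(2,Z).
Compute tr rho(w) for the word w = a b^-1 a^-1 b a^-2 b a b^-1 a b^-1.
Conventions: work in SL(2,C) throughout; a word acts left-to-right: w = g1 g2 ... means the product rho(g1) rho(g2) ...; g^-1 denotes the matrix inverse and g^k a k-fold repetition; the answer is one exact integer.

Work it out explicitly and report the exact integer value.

rho(a) = [[7, 16], [17, 39]]
... * rho(b^-1) = [[-8, 3], [-3, 1]]  ->  [[-104, 37], [-253, 90]]
... * rho(a^-1) = [[39, -16], [-17, 7]]  ->  [[-4685, 1923], [-11397, 4678]]
... * rho(b) = [[1, -3], [3, -8]]  ->  [[1084, -1329], [2637, -3233]]
... * rho(a^-1) = [[39, -16], [-17, 7]]  ->  [[64869, -26647], [157804, -64823]]
... * rho(a^-1) = [[39, -16], [-17, 7]]  ->  [[2982890, -1224433], [7256347, -2978625]]
... * rho(b) = [[1, -3], [3, -8]]  ->  [[-690409, 846794], [-1679528, 2059959]]
... * rho(a) = [[7, 16], [17, 39]]  ->  [[9562635, 21978422], [23262607, 53465953]]
... * rho(b^-1) = [[-8, 3], [-3, 1]]  ->  [[-142436346, 50666327], [-346498715, 123253774]]
... * rho(a) = [[7, 16], [17, 39]]  ->  [[-135726863, -302994783], [-330176847, -737082254]]
... * rho(b^-1) = [[-8, 3], [-3, 1]]  ->  [[1994799253, -710175372], [4852661538, -1727612795]]
tr = 1994799253 + -1727612795 = 267186458

267186458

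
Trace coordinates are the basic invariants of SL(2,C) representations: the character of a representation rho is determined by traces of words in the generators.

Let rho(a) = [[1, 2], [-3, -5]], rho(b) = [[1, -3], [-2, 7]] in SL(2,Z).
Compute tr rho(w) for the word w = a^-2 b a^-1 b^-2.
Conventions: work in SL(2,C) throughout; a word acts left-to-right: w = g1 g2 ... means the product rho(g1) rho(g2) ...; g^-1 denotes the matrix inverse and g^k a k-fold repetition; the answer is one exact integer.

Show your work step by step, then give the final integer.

rho(a^-1) = [[-5, -2], [3, 1]]
... * rho(a^-1) = [[-5, -2], [3, 1]]  ->  [[19, 8], [-12, -5]]
... * rho(b) = [[1, -3], [-2, 7]]  ->  [[3, -1], [-2, 1]]
... * rho(a^-1) = [[-5, -2], [3, 1]]  ->  [[-18, -7], [13, 5]]
... * rho(b^-1) = [[7, 3], [2, 1]]  ->  [[-140, -61], [101, 44]]
... * rho(b^-1) = [[7, 3], [2, 1]]  ->  [[-1102, -481], [795, 347]]
tr = -1102 + 347 = -755

-755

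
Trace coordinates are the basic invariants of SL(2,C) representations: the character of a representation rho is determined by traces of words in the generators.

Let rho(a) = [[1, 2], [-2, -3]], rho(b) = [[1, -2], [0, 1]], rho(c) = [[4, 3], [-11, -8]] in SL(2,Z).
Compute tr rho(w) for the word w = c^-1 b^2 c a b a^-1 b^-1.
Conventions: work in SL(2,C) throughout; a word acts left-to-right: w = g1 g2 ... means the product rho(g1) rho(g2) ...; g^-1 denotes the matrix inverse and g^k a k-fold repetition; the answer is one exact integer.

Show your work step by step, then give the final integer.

2546

rho(c^-1) = [[-8, -3], [11, 4]]
... * rho(b) = [[1, -2], [0, 1]]  ->  [[-8, 13], [11, -18]]
... * rho(b) = [[1, -2], [0, 1]]  ->  [[-8, 29], [11, -40]]
... * rho(c) = [[4, 3], [-11, -8]]  ->  [[-351, -256], [484, 353]]
... * rho(a) = [[1, 2], [-2, -3]]  ->  [[161, 66], [-222, -91]]
... * rho(b) = [[1, -2], [0, 1]]  ->  [[161, -256], [-222, 353]]
... * rho(a^-1) = [[-3, -2], [2, 1]]  ->  [[-995, -578], [1372, 797]]
... * rho(b^-1) = [[1, 2], [0, 1]]  ->  [[-995, -2568], [1372, 3541]]
tr = -995 + 3541 = 2546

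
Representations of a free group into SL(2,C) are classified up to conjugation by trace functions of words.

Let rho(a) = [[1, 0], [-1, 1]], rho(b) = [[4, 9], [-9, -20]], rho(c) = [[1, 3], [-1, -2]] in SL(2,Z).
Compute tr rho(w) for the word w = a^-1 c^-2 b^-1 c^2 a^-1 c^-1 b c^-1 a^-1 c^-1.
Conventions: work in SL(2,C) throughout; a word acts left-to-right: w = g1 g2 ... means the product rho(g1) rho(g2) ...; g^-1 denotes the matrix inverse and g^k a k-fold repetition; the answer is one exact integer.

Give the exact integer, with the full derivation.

-718

rho(a^-1) = [[1, 0], [1, 1]]
... * rho(c^-1) = [[-2, -3], [1, 1]]  ->  [[-2, -3], [-1, -2]]
... * rho(c^-1) = [[-2, -3], [1, 1]]  ->  [[1, 3], [0, 1]]
... * rho(b^-1) = [[-20, -9], [9, 4]]  ->  [[7, 3], [9, 4]]
... * rho(c) = [[1, 3], [-1, -2]]  ->  [[4, 15], [5, 19]]
... * rho(c) = [[1, 3], [-1, -2]]  ->  [[-11, -18], [-14, -23]]
... * rho(a^-1) = [[1, 0], [1, 1]]  ->  [[-29, -18], [-37, -23]]
... * rho(c^-1) = [[-2, -3], [1, 1]]  ->  [[40, 69], [51, 88]]
... * rho(b) = [[4, 9], [-9, -20]]  ->  [[-461, -1020], [-588, -1301]]
... * rho(c^-1) = [[-2, -3], [1, 1]]  ->  [[-98, 363], [-125, 463]]
... * rho(a^-1) = [[1, 0], [1, 1]]  ->  [[265, 363], [338, 463]]
... * rho(c^-1) = [[-2, -3], [1, 1]]  ->  [[-167, -432], [-213, -551]]
tr = -167 + -551 = -718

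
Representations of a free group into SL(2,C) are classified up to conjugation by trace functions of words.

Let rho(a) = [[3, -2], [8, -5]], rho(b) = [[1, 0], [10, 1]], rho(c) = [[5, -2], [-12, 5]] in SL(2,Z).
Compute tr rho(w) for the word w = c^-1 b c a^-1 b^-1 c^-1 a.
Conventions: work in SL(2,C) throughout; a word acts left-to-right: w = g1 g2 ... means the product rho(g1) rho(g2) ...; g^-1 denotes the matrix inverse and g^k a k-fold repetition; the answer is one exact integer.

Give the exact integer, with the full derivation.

rho(c^-1) = [[5, 2], [12, 5]]
... * rho(b) = [[1, 0], [10, 1]]  ->  [[25, 2], [62, 5]]
... * rho(c) = [[5, -2], [-12, 5]]  ->  [[101, -40], [250, -99]]
... * rho(a^-1) = [[-5, 2], [-8, 3]]  ->  [[-185, 82], [-458, 203]]
... * rho(b^-1) = [[1, 0], [-10, 1]]  ->  [[-1005, 82], [-2488, 203]]
... * rho(c^-1) = [[5, 2], [12, 5]]  ->  [[-4041, -1600], [-10004, -3961]]
... * rho(a) = [[3, -2], [8, -5]]  ->  [[-24923, 16082], [-61700, 39813]]
tr = -24923 + 39813 = 14890

14890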